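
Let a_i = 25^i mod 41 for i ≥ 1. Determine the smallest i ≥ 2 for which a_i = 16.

6

Listing terms: a_1 = 25,  a_2 = 10,  a_3 = 4,  a_4 = 18,  a_5 = 40,  a_6 = 16,  a_7 = 31,  a_8 = 37,  a_9 = 23,  a_{10} = 1,  a_{11} = 25.
Since a_{11} = a_1 = 25, the sequence is periodic with period 10.
The value 16 first appears (with i ≥ 2) at a_6.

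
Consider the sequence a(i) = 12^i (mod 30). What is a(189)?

Computing terms: a(0) = 1; a(1) = 12; a(2) = 24; a(3) = 18; a(4) = 6; a(5) = 12.
Since a(5) = a(1) = 12, the sequence is eventually periodic: after a pre-period of length 1 it cycles with period 4.
For i ≥ 1, a(i) depends only on (i - 1) mod 4. (189 - 1) mod 4 = 0, so a(189) = a(1) = 12.

12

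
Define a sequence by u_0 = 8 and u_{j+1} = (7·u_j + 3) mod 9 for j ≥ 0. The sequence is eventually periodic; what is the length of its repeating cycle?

Listing terms: u_0 = 8; u_1 = 5; u_2 = 2; u_3 = 8.
The sequence repeats with period 3.

3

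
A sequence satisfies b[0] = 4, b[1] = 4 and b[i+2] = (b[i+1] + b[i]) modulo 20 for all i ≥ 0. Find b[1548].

Computing terms: b[0] = 4, b[1] = 4, b[2] = 8, b[3] = 12, b[4] = 0, b[5] = 12, b[6] = 12, b[7] = 4, b[8] = 16, b[9] = 0, b[10] = 16, b[11] = 16, b[12] = 12, b[13] = 8, b[14] = 0, b[15] = 8, b[16] = 8, b[17] = 16, b[18] = 4, b[19] = 0, b[20] = 4, b[21] = 4.
The sequence repeats with period 20.
(1548 - 0) mod 20 = 8, so b[1548] = b[8] = 16.

16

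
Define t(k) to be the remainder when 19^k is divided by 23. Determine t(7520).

8

Listing terms: t(1) = 19; t(2) = 16; t(3) = 5; t(4) = 3; t(5) = 11; t(6) = 2; t(7) = 15; t(8) = 9; t(9) = 10; t(10) = 6; t(11) = 22; t(12) = 4; t(13) = 7; t(14) = 18; t(15) = 20; t(16) = 12; t(17) = 21; t(18) = 8; t(19) = 14; t(20) = 13; t(21) = 17; t(22) = 1; t(23) = 19.
Since t(23) = t(1) = 19, the sequence is periodic with period 22.
So t(7520) = t(1 + ((7520-1) mod 22)) = t(18) = 8.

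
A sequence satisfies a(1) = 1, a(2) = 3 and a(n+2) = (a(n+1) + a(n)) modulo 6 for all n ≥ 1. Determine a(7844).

1

a(1) = 1; a(2) = 3; a(3) = 4; a(4) = 1; a(5) = 5; a(6) = 0; a(7) = 5; a(8) = 5; a(9) = 4; a(10) = 3; a(11) = 1; a(12) = 4; a(13) = 5; a(14) = 3; a(15) = 2; a(16) = 5; a(17) = 1; a(18) = 0; a(19) = 1; a(20) = 1; a(21) = 2; a(22) = 3; a(23) = 5; a(24) = 2; a(25) = 1; a(26) = 3.
The sequence repeats with period 24.
(7844 - 1) mod 24 = 19, so a(7844) = a(20) = 1.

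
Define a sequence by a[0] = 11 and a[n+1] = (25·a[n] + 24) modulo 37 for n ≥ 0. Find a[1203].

27

a[0] = 11, a[1] = 3, a[2] = 25, a[3] = 20, a[4] = 6, a[5] = 26, a[6] = 8, a[7] = 2, a[8] = 0, a[9] = 24, a[10] = 32, a[11] = 10, a[12] = 15, a[13] = 29, a[14] = 9, a[15] = 27, a[16] = 33, a[17] = 35, a[18] = 11.
The sequence repeats with period 18.
So a[1203] = a[0 + ((1203-0) mod 18)] = a[15] = 27.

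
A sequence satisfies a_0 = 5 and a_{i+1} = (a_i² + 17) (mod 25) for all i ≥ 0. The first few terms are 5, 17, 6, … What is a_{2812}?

1

We have a_0 = 5; a_1 = 17; a_2 = 6; a_3 = 3; a_4 = 1; a_5 = 18; a_6 = 16; a_7 = 23; a_8 = 21; a_9 = 8; a_{10} = 6.
Since a_{10} = a_2 = 6, the sequence is eventually periodic: after a pre-period of length 2 it cycles with period 8.
For i ≥ 2, a_i depends only on (i - 2) mod 8. (2812 - 2) mod 8 = 2, so a_{2812} = a_4 = 1.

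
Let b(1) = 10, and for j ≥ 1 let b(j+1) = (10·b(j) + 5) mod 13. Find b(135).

2

Computing terms: b(1) = 10, b(2) = 1, b(3) = 2, b(4) = 12, b(5) = 8, b(6) = 7, b(7) = 10.
The sequence repeats with period 6.
So b(135) = b(1 + ((135-1) mod 6)) = b(3) = 2.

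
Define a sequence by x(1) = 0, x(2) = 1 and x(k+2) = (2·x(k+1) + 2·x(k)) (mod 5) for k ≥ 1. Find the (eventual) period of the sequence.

24

We have x(1) = 0,  x(2) = 1,  x(3) = 2,  x(4) = 1,  x(5) = 1,  x(6) = 4,  x(7) = 0,  x(8) = 3,  x(9) = 1,  x(10) = 3,  x(11) = 3,  x(12) = 2,  x(13) = 0,  x(14) = 4,  x(15) = 3,  x(16) = 4,  x(17) = 4,  x(18) = 1,  x(19) = 0,  x(20) = 2,  x(21) = 4,  x(22) = 2,  x(23) = 2,  x(24) = 3,  x(25) = 0,  x(26) = 1.
Since (x(25), x(26)) = (x(1), x(2)) = (0, 1) (two consecutive terms determine the rest), the sequence is periodic with period 24.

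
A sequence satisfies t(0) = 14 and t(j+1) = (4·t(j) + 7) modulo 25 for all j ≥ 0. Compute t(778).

t(0) = 14; t(1) = 13; t(2) = 9; t(3) = 18; t(4) = 4; t(5) = 23; t(6) = 24; t(7) = 3; t(8) = 19; t(9) = 8; t(10) = 14.
The sequence repeats with period 10.
So t(778) = t(0 + ((778-0) mod 10)) = t(8) = 19.

19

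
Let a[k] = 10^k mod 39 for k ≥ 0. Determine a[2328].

1

Computing terms: a[0] = 1,  a[1] = 10,  a[2] = 22,  a[3] = 25,  a[4] = 16,  a[5] = 4,  a[6] = 1.
The sequence repeats with period 6.
So a[2328] = a[0 + ((2328-0) mod 6)] = a[0] = 1.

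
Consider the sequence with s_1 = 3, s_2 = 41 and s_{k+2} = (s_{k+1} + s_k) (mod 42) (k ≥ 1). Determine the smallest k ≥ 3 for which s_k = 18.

9

Computing terms: s_1 = 3, s_2 = 41, s_3 = 2, s_4 = 1, s_5 = 3, s_6 = 4, s_7 = 7, s_8 = 11, s_9 = 18, s_{10} = 29, s_{11} = 5, s_{12} = 34, s_{13} = 39, s_{14} = 31, s_{15} = 28, s_{16} = 17, s_{17} = 3, s_{18} = 20, s_{19} = 23, s_{20} = 1, s_{21} = 24, s_{22} = 25, s_{23} = 7, s_{24} = 32, s_{25} = 39, s_{26} = 29, s_{27} = 26, s_{28} = 13, s_{29} = 39, s_{30} = 10, s_{31} = 7, s_{32} = 17, s_{33} = 24, s_{34} = 41, s_{35} = 23, s_{36} = 22, s_{37} = 3, s_{38} = 25, s_{39} = 28, s_{40} = 11, s_{41} = 39, s_{42} = 8, s_{43} = 5, s_{44} = 13, s_{45} = 18, s_{46} = 31, s_{47} = 7, s_{48} = 38, s_{49} = 3, s_{50} = 41.
The sequence repeats with period 48.
The value 18 first appears (with k ≥ 3) at s_9.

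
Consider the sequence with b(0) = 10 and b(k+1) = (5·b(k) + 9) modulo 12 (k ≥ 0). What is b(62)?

Listing terms: b(0) = 10; b(1) = 11; b(2) = 4; b(3) = 5; b(4) = 10.
The sequence repeats with period 4.
(62 - 0) mod 4 = 2, so b(62) = b(2) = 4.

4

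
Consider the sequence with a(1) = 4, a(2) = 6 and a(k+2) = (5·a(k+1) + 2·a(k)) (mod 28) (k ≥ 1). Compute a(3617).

Listing terms: a(1) = 4; a(2) = 6; a(3) = 10; a(4) = 6; a(5) = 22; a(6) = 10; a(7) = 10; a(8) = 14; a(9) = 6; a(10) = 2; a(11) = 22; a(12) = 2; a(13) = 26; a(14) = 22; a(15) = 22; a(16) = 14; a(17) = 2; a(18) = 10; a(19) = 26; a(20) = 10; a(21) = 18; a(22) = 26; a(23) = 26; a(24) = 14; a(25) = 10; a(26) = 22; a(27) = 18; a(28) = 22; a(29) = 6; a(30) = 18; a(31) = 18; a(32) = 14; a(33) = 22; a(34) = 26; a(35) = 6; a(36) = 26; a(37) = 2; a(38) = 6; a(39) = 6; a(40) = 14; a(41) = 26; a(42) = 18; a(43) = 2; a(44) = 18; a(45) = 10; a(46) = 2; a(47) = 2; a(48) = 14; a(49) = 18; a(50) = 6; a(51) = 10.
Since (a(50), a(51)) = (a(2), a(3)) = (6, 10) (two consecutive terms determine the rest), the sequence is eventually periodic: after a pre-period of length 1 it cycles with period 48.
For k ≥ 2, a(k) depends only on (k - 2) mod 48. (3617 - 2) mod 48 = 15, so a(3617) = a(17) = 2.

2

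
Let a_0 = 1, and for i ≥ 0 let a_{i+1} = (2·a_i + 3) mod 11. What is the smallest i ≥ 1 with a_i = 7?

Computing terms: a_0 = 1, a_1 = 5, a_2 = 2, a_3 = 7, a_4 = 6, a_5 = 4, a_6 = 0, a_7 = 3, a_8 = 9, a_9 = 10, a_{10} = 1.
The sequence repeats with period 10.
The value 7 first appears (with i ≥ 1) at a_3.

3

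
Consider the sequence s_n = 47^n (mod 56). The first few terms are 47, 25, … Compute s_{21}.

55

Listing terms: s_1 = 47; s_2 = 25; s_3 = 55; s_4 = 9; s_5 = 31; s_6 = 1; s_7 = 47.
Since s_7 = s_1 = 47, the sequence is periodic with period 6.
(21 - 1) mod 6 = 2, so s_{21} = s_3 = 55.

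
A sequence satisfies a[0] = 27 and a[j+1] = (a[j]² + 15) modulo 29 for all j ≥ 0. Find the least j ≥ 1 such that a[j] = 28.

2

Computing terms: a[0] = 27,  a[1] = 19,  a[2] = 28,  a[3] = 16,  a[4] = 10,  a[5] = 28.
Since a[5] = a[2] = 28, the sequence is eventually periodic: after a pre-period of length 2 it cycles with period 3.
The value 28 first appears (with j ≥ 1) at a[2].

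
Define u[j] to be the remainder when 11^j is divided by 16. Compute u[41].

We have u[0] = 1,  u[1] = 11,  u[2] = 9,  u[3] = 3,  u[4] = 1.
Since u[4] = u[0] = 1, the sequence is periodic with period 4.
(41 - 0) mod 4 = 1, so u[41] = u[1] = 11.

11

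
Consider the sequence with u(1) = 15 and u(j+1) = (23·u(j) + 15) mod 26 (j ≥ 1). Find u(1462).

12

u(1) = 15; u(2) = 22; u(3) = 1; u(4) = 12; u(5) = 5; u(6) = 0; u(7) = 15.
Since u(7) = u(1) = 15, the sequence is periodic with period 6.
So u(1462) = u(1 + ((1462-1) mod 6)) = u(4) = 12.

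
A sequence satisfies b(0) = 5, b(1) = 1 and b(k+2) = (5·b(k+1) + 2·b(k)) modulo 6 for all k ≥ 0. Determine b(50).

Computing terms: b(0) = 5, b(1) = 1, b(2) = 3, b(3) = 5, b(4) = 1.
Since (b(3), b(4)) = (b(0), b(1)) = (5, 1) (two consecutive terms determine the rest), the sequence is periodic with period 3.
(50 - 0) mod 3 = 2, so b(50) = b(2) = 3.

3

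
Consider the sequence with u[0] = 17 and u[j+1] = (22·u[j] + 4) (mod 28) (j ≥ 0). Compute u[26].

16

u[0] = 17,  u[1] = 14,  u[2] = 4,  u[3] = 8,  u[4] = 12,  u[5] = 16,  u[6] = 20,  u[7] = 24,  u[8] = 0,  u[9] = 4.
Since u[9] = u[2] = 4, the sequence is eventually periodic: after a pre-period of length 2 it cycles with period 7.
For j ≥ 2, u[j] depends only on (j - 2) mod 7. (26 - 2) mod 7 = 3, so u[26] = u[5] = 16.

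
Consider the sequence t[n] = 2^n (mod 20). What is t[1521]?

12

Computing terms: t[1] = 2; t[2] = 4; t[3] = 8; t[4] = 16; t[5] = 12; t[6] = 4.
Since t[6] = t[2] = 4, the sequence is eventually periodic: after a pre-period of length 1 it cycles with period 4.
For n ≥ 2, t[n] depends only on (n - 2) mod 4. (1521 - 2) mod 4 = 3, so t[1521] = t[5] = 12.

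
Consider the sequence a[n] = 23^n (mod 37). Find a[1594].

We have a[1] = 23, a[2] = 11, a[3] = 31, a[4] = 10, a[5] = 8, a[6] = 36, a[7] = 14, a[8] = 26, a[9] = 6, a[10] = 27, a[11] = 29, a[12] = 1, a[13] = 23.
The sequence repeats with period 12.
(1594 - 1) mod 12 = 9, so a[1594] = a[10] = 27.

27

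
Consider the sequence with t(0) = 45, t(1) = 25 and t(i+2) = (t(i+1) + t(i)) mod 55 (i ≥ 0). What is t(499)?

35

We have t(0) = 45,  t(1) = 25,  t(2) = 15,  t(3) = 40,  t(4) = 0,  t(5) = 40,  t(6) = 40,  t(7) = 25,  t(8) = 10,  t(9) = 35,  t(10) = 45,  t(11) = 25.
The sequence repeats with period 10.
(499 - 0) mod 10 = 9, so t(499) = t(9) = 35.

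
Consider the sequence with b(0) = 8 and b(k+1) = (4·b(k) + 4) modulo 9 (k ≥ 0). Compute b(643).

3

We have b(0) = 8, b(1) = 0, b(2) = 4, b(3) = 2, b(4) = 3, b(5) = 7, b(6) = 5, b(7) = 6, b(8) = 1, b(9) = 8.
Since b(9) = b(0) = 8, the sequence is periodic with period 9.
So b(643) = b(0 + ((643-0) mod 9)) = b(4) = 3.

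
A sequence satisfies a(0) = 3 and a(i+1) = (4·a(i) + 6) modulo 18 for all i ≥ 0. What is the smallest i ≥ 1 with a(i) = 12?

a(0) = 3; a(1) = 0; a(2) = 6; a(3) = 12; a(4) = 0.
Since a(4) = a(1) = 0, the sequence is eventually periodic: after a pre-period of length 1 it cycles with period 3.
The value 12 first appears (with i ≥ 1) at a(3).

3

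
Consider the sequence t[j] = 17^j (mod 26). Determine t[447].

Listing terms: t[1] = 17; t[2] = 3; t[3] = 25; t[4] = 9; t[5] = 23; t[6] = 1; t[7] = 17.
The sequence repeats with period 6.
(447 - 1) mod 6 = 2, so t[447] = t[3] = 25.

25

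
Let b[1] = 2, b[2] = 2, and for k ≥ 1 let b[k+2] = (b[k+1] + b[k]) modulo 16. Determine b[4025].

Computing terms: b[1] = 2,  b[2] = 2,  b[3] = 4,  b[4] = 6,  b[5] = 10,  b[6] = 0,  b[7] = 10,  b[8] = 10,  b[9] = 4,  b[10] = 14,  b[11] = 2,  b[12] = 0,  b[13] = 2,  b[14] = 2.
Since (b[13], b[14]) = (b[1], b[2]) = (2, 2) (two consecutive terms determine the rest), the sequence is periodic with period 12.
(4025 - 1) mod 12 = 4, so b[4025] = b[5] = 10.

10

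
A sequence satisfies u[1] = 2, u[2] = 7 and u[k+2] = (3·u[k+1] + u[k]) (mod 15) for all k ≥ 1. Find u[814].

4

Listing terms: u[1] = 2,  u[2] = 7,  u[3] = 8,  u[4] = 1,  u[5] = 11,  u[6] = 4,  u[7] = 8,  u[8] = 13,  u[9] = 2,  u[10] = 4,  u[11] = 14,  u[12] = 1,  u[13] = 2,  u[14] = 7.
Since (u[13], u[14]) = (u[1], u[2]) = (2, 7) (two consecutive terms determine the rest), the sequence is periodic with period 12.
(814 - 1) mod 12 = 9, so u[814] = u[10] = 4.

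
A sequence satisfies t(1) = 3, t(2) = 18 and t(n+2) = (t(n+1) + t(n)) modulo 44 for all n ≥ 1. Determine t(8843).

t(1) = 3,  t(2) = 18,  t(3) = 21,  t(4) = 39,  t(5) = 16,  t(6) = 11,  t(7) = 27,  t(8) = 38,  t(9) = 21,  t(10) = 15,  t(11) = 36,  t(12) = 7,  t(13) = 43,  t(14) = 6,  t(15) = 5,  t(16) = 11,  t(17) = 16,  t(18) = 27,  t(19) = 43,  t(20) = 26,  t(21) = 25,  t(22) = 7,  t(23) = 32,  t(24) = 39,  t(25) = 27,  t(26) = 22,  t(27) = 5,  t(28) = 27,  t(29) = 32,  t(30) = 15,  t(31) = 3,  t(32) = 18.
Since (t(31), t(32)) = (t(1), t(2)) = (3, 18) (two consecutive terms determine the rest), the sequence is periodic with period 30.
So t(8843) = t(1 + ((8843-1) mod 30)) = t(23) = 32.

32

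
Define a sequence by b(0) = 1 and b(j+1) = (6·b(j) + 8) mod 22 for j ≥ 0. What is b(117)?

6

Listing terms: b(0) = 1, b(1) = 14, b(2) = 4, b(3) = 10, b(4) = 2, b(5) = 20, b(6) = 18, b(7) = 6, b(8) = 0, b(9) = 8, b(10) = 12, b(11) = 14.
Since b(11) = b(1) = 14, the sequence is eventually periodic: after a pre-period of length 1 it cycles with period 10.
For j ≥ 1, b(j) depends only on (j - 1) mod 10. (117 - 1) mod 10 = 6, so b(117) = b(7) = 6.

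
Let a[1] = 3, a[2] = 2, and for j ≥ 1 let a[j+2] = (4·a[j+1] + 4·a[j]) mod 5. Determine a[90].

Listing terms: a[1] = 3; a[2] = 2; a[3] = 0; a[4] = 3; a[5] = 2.
Since (a[4], a[5]) = (a[1], a[2]) = (3, 2) (two consecutive terms determine the rest), the sequence is periodic with period 3.
(90 - 1) mod 3 = 2, so a[90] = a[3] = 0.

0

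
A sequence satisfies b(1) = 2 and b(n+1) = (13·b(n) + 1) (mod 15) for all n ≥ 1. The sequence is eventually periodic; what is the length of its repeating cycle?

3

Computing terms: b(1) = 2,  b(2) = 12,  b(3) = 7,  b(4) = 2.
The sequence repeats with period 3.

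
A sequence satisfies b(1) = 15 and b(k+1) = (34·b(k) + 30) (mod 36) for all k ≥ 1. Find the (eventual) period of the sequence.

3

b(1) = 15,  b(2) = 0,  b(3) = 30,  b(4) = 6,  b(5) = 18,  b(6) = 30.
Since b(6) = b(3) = 30, the sequence is eventually periodic: after a pre-period of length 2 it cycles with period 3.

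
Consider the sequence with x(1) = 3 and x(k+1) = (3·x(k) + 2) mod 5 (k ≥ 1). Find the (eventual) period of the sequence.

Listing terms: x(1) = 3,  x(2) = 1,  x(3) = 0,  x(4) = 2,  x(5) = 3.
The sequence repeats with period 4.

4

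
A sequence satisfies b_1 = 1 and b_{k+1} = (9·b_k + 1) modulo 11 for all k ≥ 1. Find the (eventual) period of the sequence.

Computing terms: b_1 = 1, b_2 = 10, b_3 = 3, b_4 = 6, b_5 = 0, b_6 = 1.
The sequence repeats with period 5.

5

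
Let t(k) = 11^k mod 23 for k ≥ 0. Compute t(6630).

8

We have t(0) = 1, t(1) = 11, t(2) = 6, t(3) = 20, t(4) = 13, t(5) = 5, t(6) = 9, t(7) = 7, t(8) = 8, t(9) = 19, t(10) = 2, t(11) = 22, t(12) = 12, t(13) = 17, t(14) = 3, t(15) = 10, t(16) = 18, t(17) = 14, t(18) = 16, t(19) = 15, t(20) = 4, t(21) = 21, t(22) = 1.
Since t(22) = t(0) = 1, the sequence is periodic with period 22.
(6630 - 0) mod 22 = 8, so t(6630) = t(8) = 8.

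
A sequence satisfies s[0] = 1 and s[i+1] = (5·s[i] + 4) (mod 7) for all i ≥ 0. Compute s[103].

2

We have s[0] = 1; s[1] = 2; s[2] = 0; s[3] = 4; s[4] = 3; s[5] = 5; s[6] = 1.
The sequence repeats with period 6.
So s[103] = s[0 + ((103-0) mod 6)] = s[1] = 2.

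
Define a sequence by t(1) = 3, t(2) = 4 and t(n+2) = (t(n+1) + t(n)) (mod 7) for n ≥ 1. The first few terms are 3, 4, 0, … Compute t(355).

t(1) = 3; t(2) = 4; t(3) = 0; t(4) = 4; t(5) = 4; t(6) = 1; t(7) = 5; t(8) = 6; t(9) = 4; t(10) = 3; t(11) = 0; t(12) = 3; t(13) = 3; t(14) = 6; t(15) = 2; t(16) = 1; t(17) = 3; t(18) = 4.
The sequence repeats with period 16.
(355 - 1) mod 16 = 2, so t(355) = t(3) = 0.

0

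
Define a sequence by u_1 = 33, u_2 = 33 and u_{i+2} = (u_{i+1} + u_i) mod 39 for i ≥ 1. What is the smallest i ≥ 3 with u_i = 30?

Listing terms: u_1 = 33; u_2 = 33; u_3 = 27; u_4 = 21; u_5 = 9; u_6 = 30; u_7 = 0; u_8 = 30; u_9 = 30; u_{10} = 21; u_{11} = 12; u_{12} = 33; u_{13} = 6; u_{14} = 0; u_{15} = 6; u_{16} = 6; u_{17} = 12; u_{18} = 18; u_{19} = 30; u_{20} = 9; u_{21} = 0; u_{22} = 9; u_{23} = 9; u_{24} = 18; u_{25} = 27; u_{26} = 6; u_{27} = 33; u_{28} = 0; u_{29} = 33; u_{30} = 33.
The sequence repeats with period 28.
The value 30 first appears (with i ≥ 3) at u_6.

6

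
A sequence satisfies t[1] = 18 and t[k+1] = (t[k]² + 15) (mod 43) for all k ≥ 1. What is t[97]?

21

Computing terms: t[1] = 18, t[2] = 38, t[3] = 40, t[4] = 24, t[5] = 32, t[6] = 7, t[7] = 21, t[8] = 26, t[9] = 3, t[10] = 24.
Since t[10] = t[4] = 24, the sequence is eventually periodic: after a pre-period of length 3 it cycles with period 6.
For k ≥ 4, t[k] depends only on (k - 4) mod 6. (97 - 4) mod 6 = 3, so t[97] = t[7] = 21.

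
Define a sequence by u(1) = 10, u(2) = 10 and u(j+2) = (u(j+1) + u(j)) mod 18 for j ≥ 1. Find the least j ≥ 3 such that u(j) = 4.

7

Listing terms: u(1) = 10,  u(2) = 10,  u(3) = 2,  u(4) = 12,  u(5) = 14,  u(6) = 8,  u(7) = 4,  u(8) = 12,  u(9) = 16,  u(10) = 10,  u(11) = 8,  u(12) = 0,  u(13) = 8,  u(14) = 8,  u(15) = 16,  u(16) = 6,  u(17) = 4,  u(18) = 10,  u(19) = 14,  u(20) = 6,  u(21) = 2,  u(22) = 8,  u(23) = 10,  u(24) = 0,  u(25) = 10,  u(26) = 10.
The sequence repeats with period 24.
The value 4 first appears (with j ≥ 3) at u(7).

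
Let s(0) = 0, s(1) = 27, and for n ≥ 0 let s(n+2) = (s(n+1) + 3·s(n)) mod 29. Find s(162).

Listing terms: s(0) = 0, s(1) = 27, s(2) = 27, s(3) = 21, s(4) = 15, s(5) = 20, s(6) = 7, s(7) = 9, s(8) = 1, s(9) = 28, s(10) = 2, s(11) = 28, s(12) = 5, s(13) = 2, s(14) = 17, s(15) = 23, s(16) = 16, s(17) = 27, s(18) = 17, s(19) = 11, s(20) = 4, s(21) = 8, s(22) = 20, s(23) = 15, s(24) = 17, s(25) = 4, s(26) = 26, s(27) = 9, s(28) = 0, s(29) = 27.
The sequence repeats with period 28.
So s(162) = s(0 + ((162-0) mod 28)) = s(22) = 20.

20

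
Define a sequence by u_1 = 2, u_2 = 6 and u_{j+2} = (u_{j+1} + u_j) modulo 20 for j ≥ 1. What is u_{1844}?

14

Listing terms: u_1 = 2,  u_2 = 6,  u_3 = 8,  u_4 = 14,  u_5 = 2,  u_6 = 16,  u_7 = 18,  u_8 = 14,  u_9 = 12,  u_{10} = 6,  u_{11} = 18,  u_{12} = 4,  u_{13} = 2,  u_{14} = 6.
The sequence repeats with period 12.
(1844 - 1) mod 12 = 7, so u_{1844} = u_8 = 14.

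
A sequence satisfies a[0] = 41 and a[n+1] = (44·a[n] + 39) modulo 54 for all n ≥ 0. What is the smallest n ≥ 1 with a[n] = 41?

Listing terms: a[0] = 41; a[1] = 7; a[2] = 23; a[3] = 25; a[4] = 5; a[5] = 43; a[6] = 41.
Since a[6] = a[0] = 41, the sequence is periodic with period 6.
The value 41 next appears (with n ≥ 1) at a[6].

6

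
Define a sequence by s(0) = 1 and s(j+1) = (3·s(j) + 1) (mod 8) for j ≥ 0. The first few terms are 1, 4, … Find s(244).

1

s(0) = 1, s(1) = 4, s(2) = 5, s(3) = 0, s(4) = 1.
Since s(4) = s(0) = 1, the sequence is periodic with period 4.
(244 - 0) mod 4 = 0, so s(244) = s(0) = 1.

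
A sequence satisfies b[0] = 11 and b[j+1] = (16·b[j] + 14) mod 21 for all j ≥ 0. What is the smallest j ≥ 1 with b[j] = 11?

Listing terms: b[0] = 11, b[1] = 1, b[2] = 9, b[3] = 11.
Since b[3] = b[0] = 11, the sequence is periodic with period 3.
The value 11 next appears (with j ≥ 1) at b[3].

3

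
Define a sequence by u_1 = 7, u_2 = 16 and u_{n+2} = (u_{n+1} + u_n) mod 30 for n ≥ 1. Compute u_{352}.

9

Computing terms: u_1 = 7; u_2 = 16; u_3 = 23; u_4 = 9; u_5 = 2; u_6 = 11; u_7 = 13; u_8 = 24; u_9 = 7; u_{10} = 1; u_{11} = 8; u_{12} = 9; u_{13} = 17; u_{14} = 26; u_{15} = 13; u_{16} = 9; u_{17} = 22; u_{18} = 1; u_{19} = 23; u_{20} = 24; u_{21} = 17; u_{22} = 11; u_{23} = 28; u_{24} = 9; u_{25} = 7; u_{26} = 16.
The sequence repeats with period 24.
(352 - 1) mod 24 = 15, so u_{352} = u_{16} = 9.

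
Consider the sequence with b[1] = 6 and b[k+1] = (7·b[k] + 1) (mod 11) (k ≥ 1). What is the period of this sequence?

Computing terms: b[1] = 6,  b[2] = 10,  b[3] = 5,  b[4] = 3,  b[5] = 0,  b[6] = 1,  b[7] = 8,  b[8] = 2,  b[9] = 4,  b[10] = 7,  b[11] = 6.
The sequence repeats with period 10.

10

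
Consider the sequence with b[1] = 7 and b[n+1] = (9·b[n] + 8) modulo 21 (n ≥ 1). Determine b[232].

14

We have b[1] = 7; b[2] = 8; b[3] = 17; b[4] = 14; b[5] = 8.
Since b[5] = b[2] = 8, the sequence is eventually periodic: after a pre-period of length 1 it cycles with period 3.
For n ≥ 2, b[n] depends only on (n - 2) mod 3. (232 - 2) mod 3 = 2, so b[232] = b[4] = 14.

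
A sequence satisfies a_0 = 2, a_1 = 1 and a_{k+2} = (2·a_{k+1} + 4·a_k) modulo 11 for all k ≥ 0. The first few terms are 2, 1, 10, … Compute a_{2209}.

Listing terms: a_0 = 2, a_1 = 1, a_2 = 10, a_3 = 2, a_4 = 0, a_5 = 8, a_6 = 5, a_7 = 9, a_8 = 5, a_9 = 2, a_{10} = 2, a_{11} = 1.
Since (a_{10}, a_{11}) = (a_0, a_1) = (2, 1) (two consecutive terms determine the rest), the sequence is periodic with period 10.
(2209 - 0) mod 10 = 9, so a_{2209} = a_9 = 2.

2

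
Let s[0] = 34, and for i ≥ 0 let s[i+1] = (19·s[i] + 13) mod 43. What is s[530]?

35

Computing terms: s[0] = 34; s[1] = 14; s[2] = 21; s[3] = 25; s[4] = 15; s[5] = 40; s[6] = 42; s[7] = 37; s[8] = 28; s[9] = 29; s[10] = 5; s[11] = 22; s[12] = 1; s[13] = 32; s[14] = 19; s[15] = 30; s[16] = 24; s[17] = 39; s[18] = 23; s[19] = 20; s[20] = 6; s[21] = 41; s[22] = 18; s[23] = 11; s[24] = 7; s[25] = 17; s[26] = 35; s[27] = 33; s[28] = 38; s[29] = 4; s[30] = 3; s[31] = 27; s[32] = 10; s[33] = 31; s[34] = 0; s[35] = 13; s[36] = 2; s[37] = 8; s[38] = 36; s[39] = 9; s[40] = 12; s[41] = 26; s[42] = 34.
Since s[42] = s[0] = 34, the sequence is periodic with period 42.
So s[530] = s[0 + ((530-0) mod 42)] = s[26] = 35.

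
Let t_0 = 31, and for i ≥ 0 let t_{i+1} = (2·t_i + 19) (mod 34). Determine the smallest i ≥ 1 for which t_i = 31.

8

We have t_0 = 31; t_1 = 13; t_2 = 11; t_3 = 7; t_4 = 33; t_5 = 17; t_6 = 19; t_7 = 23; t_8 = 31.
Since t_8 = t_0 = 31, the sequence is periodic with period 8.
The value 31 next appears (with i ≥ 1) at t_8.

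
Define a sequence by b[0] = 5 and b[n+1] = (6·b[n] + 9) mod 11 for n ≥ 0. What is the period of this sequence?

10

Listing terms: b[0] = 5,  b[1] = 6,  b[2] = 1,  b[3] = 4,  b[4] = 0,  b[5] = 9,  b[6] = 8,  b[7] = 2,  b[8] = 10,  b[9] = 3,  b[10] = 5.
Since b[10] = b[0] = 5, the sequence is periodic with period 10.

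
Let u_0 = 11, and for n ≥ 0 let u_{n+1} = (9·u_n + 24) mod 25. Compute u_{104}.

We have u_0 = 11; u_1 = 23; u_2 = 6; u_3 = 3; u_4 = 1; u_5 = 8; u_6 = 21; u_7 = 13; u_8 = 16; u_9 = 18; u_{10} = 11.
Since u_{10} = u_0 = 11, the sequence is periodic with period 10.
So u_{104} = u_{0 + ((104-0) mod 10)} = u_4 = 1.

1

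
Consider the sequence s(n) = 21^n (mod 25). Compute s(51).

21

Computing terms: s(0) = 1,  s(1) = 21,  s(2) = 16,  s(3) = 11,  s(4) = 6,  s(5) = 1.
Since s(5) = s(0) = 1, the sequence is periodic with period 5.
(51 - 0) mod 5 = 1, so s(51) = s(1) = 21.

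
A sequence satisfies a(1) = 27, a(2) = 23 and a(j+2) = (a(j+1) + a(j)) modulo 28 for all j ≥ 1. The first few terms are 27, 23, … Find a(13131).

We have a(1) = 27,  a(2) = 23,  a(3) = 22,  a(4) = 17,  a(5) = 11,  a(6) = 0,  a(7) = 11,  a(8) = 11,  a(9) = 22,  a(10) = 5,  a(11) = 27,  a(12) = 4,  a(13) = 3,  a(14) = 7,  a(15) = 10,  a(16) = 17,  a(17) = 27,  a(18) = 16,  a(19) = 15,  a(20) = 3,  a(21) = 18,  a(22) = 21,  a(23) = 11,  a(24) = 4,  a(25) = 15,  a(26) = 19,  a(27) = 6,  a(28) = 25,  a(29) = 3,  a(30) = 0,  a(31) = 3,  a(32) = 3,  a(33) = 6,  a(34) = 9,  a(35) = 15,  a(36) = 24,  a(37) = 11,  a(38) = 7,  a(39) = 18,  a(40) = 25,  a(41) = 15,  a(42) = 12,  a(43) = 27,  a(44) = 11,  a(45) = 10,  a(46) = 21,  a(47) = 3,  a(48) = 24,  a(49) = 27,  a(50) = 23.
The sequence repeats with period 48.
(13131 - 1) mod 48 = 26, so a(13131) = a(27) = 6.

6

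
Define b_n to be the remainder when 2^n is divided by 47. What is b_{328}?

17

Listing terms: b_0 = 1; b_1 = 2; b_2 = 4; b_3 = 8; b_4 = 16; b_5 = 32; b_6 = 17; b_7 = 34; b_8 = 21; b_9 = 42; b_{10} = 37; b_{11} = 27; b_{12} = 7; b_{13} = 14; b_{14} = 28; b_{15} = 9; b_{16} = 18; b_{17} = 36; b_{18} = 25; b_{19} = 3; b_{20} = 6; b_{21} = 12; b_{22} = 24; b_{23} = 1.
Since b_{23} = b_0 = 1, the sequence is periodic with period 23.
So b_{328} = b_{0 + ((328-0) mod 23)} = b_6 = 17.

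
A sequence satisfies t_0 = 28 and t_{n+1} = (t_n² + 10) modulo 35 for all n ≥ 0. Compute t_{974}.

26

Listing terms: t_0 = 28; t_1 = 24; t_2 = 26; t_3 = 21; t_4 = 31; t_5 = 26.
Since t_5 = t_2 = 26, the sequence is eventually periodic: after a pre-period of length 2 it cycles with period 3.
For n ≥ 2, t_n depends only on (n - 2) mod 3. (974 - 2) mod 3 = 0, so t_{974} = t_2 = 26.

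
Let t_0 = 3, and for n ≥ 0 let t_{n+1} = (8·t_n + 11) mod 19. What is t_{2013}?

Computing terms: t_0 = 3,  t_1 = 16,  t_2 = 6,  t_3 = 2,  t_4 = 8,  t_5 = 18,  t_6 = 3.
Since t_6 = t_0 = 3, the sequence is periodic with period 6.
(2013 - 0) mod 6 = 3, so t_{2013} = t_3 = 2.

2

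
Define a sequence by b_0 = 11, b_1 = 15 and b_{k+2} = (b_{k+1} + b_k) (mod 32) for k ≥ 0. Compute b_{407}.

Listing terms: b_0 = 11,  b_1 = 15,  b_2 = 26,  b_3 = 9,  b_4 = 3,  b_5 = 12,  b_6 = 15,  b_7 = 27,  b_8 = 10,  b_9 = 5,  b_{10} = 15,  b_{11} = 20,  b_{12} = 3,  b_{13} = 23,  b_{14} = 26,  b_{15} = 17,  b_{16} = 11,  b_{17} = 28,  b_{18} = 7,  b_{19} = 3,  b_{20} = 10,  b_{21} = 13,  b_{22} = 23,  b_{23} = 4,  b_{24} = 27,  b_{25} = 31,  b_{26} = 26,  b_{27} = 25,  b_{28} = 19,  b_{29} = 12,  b_{30} = 31,  b_{31} = 11,  b_{32} = 10,  b_{33} = 21,  b_{34} = 31,  b_{35} = 20,  b_{36} = 19,  b_{37} = 7,  b_{38} = 26,  b_{39} = 1,  b_{40} = 27,  b_{41} = 28,  b_{42} = 23,  b_{43} = 19,  b_{44} = 10,  b_{45} = 29,  b_{46} = 7,  b_{47} = 4,  b_{48} = 11,  b_{49} = 15.
Since (b_{48}, b_{49}) = (b_0, b_1) = (11, 15) (two consecutive terms determine the rest), the sequence is periodic with period 48.
So b_{407} = b_{0 + ((407-0) mod 48)} = b_{23} = 4.

4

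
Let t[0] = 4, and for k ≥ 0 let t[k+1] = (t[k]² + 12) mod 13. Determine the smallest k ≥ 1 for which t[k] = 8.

t[0] = 4, t[1] = 2, t[2] = 3, t[3] = 8, t[4] = 11, t[5] = 3.
Since t[5] = t[2] = 3, the sequence is eventually periodic: after a pre-period of length 2 it cycles with period 3.
The value 8 first appears (with k ≥ 1) at t[3].

3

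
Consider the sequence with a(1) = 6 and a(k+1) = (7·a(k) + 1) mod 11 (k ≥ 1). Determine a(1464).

We have a(1) = 6; a(2) = 10; a(3) = 5; a(4) = 3; a(5) = 0; a(6) = 1; a(7) = 8; a(8) = 2; a(9) = 4; a(10) = 7; a(11) = 6.
The sequence repeats with period 10.
(1464 - 1) mod 10 = 3, so a(1464) = a(4) = 3.

3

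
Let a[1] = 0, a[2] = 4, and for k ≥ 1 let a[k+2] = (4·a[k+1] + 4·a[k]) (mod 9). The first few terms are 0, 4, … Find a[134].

5

We have a[1] = 0, a[2] = 4, a[3] = 7, a[4] = 8, a[5] = 6, a[6] = 2, a[7] = 5, a[8] = 1, a[9] = 6, a[10] = 1, a[11] = 1, a[12] = 8, a[13] = 0, a[14] = 5, a[15] = 2, a[16] = 1, a[17] = 3, a[18] = 7, a[19] = 4, a[20] = 8, a[21] = 3, a[22] = 8, a[23] = 8, a[24] = 1, a[25] = 0, a[26] = 4.
The sequence repeats with period 24.
So a[134] = a[1 + ((134-1) mod 24)] = a[14] = 5.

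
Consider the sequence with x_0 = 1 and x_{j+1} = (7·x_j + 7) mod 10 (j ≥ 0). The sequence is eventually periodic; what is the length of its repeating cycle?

4

x_0 = 1; x_1 = 4; x_2 = 5; x_3 = 2; x_4 = 1.
The sequence repeats with period 4.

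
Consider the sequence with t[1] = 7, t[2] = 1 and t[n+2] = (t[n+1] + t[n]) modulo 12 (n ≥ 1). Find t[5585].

1

Computing terms: t[1] = 7; t[2] = 1; t[3] = 8; t[4] = 9; t[5] = 5; t[6] = 2; t[7] = 7; t[8] = 9; t[9] = 4; t[10] = 1; t[11] = 5; t[12] = 6; t[13] = 11; t[14] = 5; t[15] = 4; t[16] = 9; t[17] = 1; t[18] = 10; t[19] = 11; t[20] = 9; t[21] = 8; t[22] = 5; t[23] = 1; t[24] = 6; t[25] = 7; t[26] = 1.
Since (t[25], t[26]) = (t[1], t[2]) = (7, 1) (two consecutive terms determine the rest), the sequence is periodic with period 24.
(5585 - 1) mod 24 = 16, so t[5585] = t[17] = 1.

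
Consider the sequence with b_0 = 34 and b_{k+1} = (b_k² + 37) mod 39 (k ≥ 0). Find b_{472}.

We have b_0 = 34,  b_1 = 23,  b_2 = 20,  b_3 = 8,  b_4 = 23.
Since b_4 = b_1 = 23, the sequence is eventually periodic: after a pre-period of length 1 it cycles with period 3.
For k ≥ 1, b_k depends only on (k - 1) mod 3. (472 - 1) mod 3 = 0, so b_{472} = b_1 = 23.

23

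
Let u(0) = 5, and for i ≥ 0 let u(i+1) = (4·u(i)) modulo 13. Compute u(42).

Computing terms: u(0) = 5; u(1) = 7; u(2) = 2; u(3) = 8; u(4) = 6; u(5) = 11; u(6) = 5.
Since u(6) = u(0) = 5, the sequence is periodic with period 6.
(42 - 0) mod 6 = 0, so u(42) = u(0) = 5.

5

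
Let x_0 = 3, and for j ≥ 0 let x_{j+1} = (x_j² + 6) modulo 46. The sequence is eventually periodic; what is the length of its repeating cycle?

Listing terms: x_0 = 3, x_1 = 15, x_2 = 1, x_3 = 7, x_4 = 9, x_5 = 41, x_6 = 31, x_7 = 1.
Since x_7 = x_2 = 1, the sequence is eventually periodic: after a pre-period of length 2 it cycles with period 5.

5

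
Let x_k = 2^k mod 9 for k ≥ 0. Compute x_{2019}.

Computing terms: x_0 = 1; x_1 = 2; x_2 = 4; x_3 = 8; x_4 = 7; x_5 = 5; x_6 = 1.
Since x_6 = x_0 = 1, the sequence is periodic with period 6.
So x_{2019} = x_{0 + ((2019-0) mod 6)} = x_3 = 8.

8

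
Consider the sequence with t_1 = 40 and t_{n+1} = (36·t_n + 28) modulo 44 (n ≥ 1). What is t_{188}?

32

We have t_1 = 40; t_2 = 16; t_3 = 32; t_4 = 36; t_5 = 4; t_6 = 40.
The sequence repeats with period 5.
(188 - 1) mod 5 = 2, so t_{188} = t_3 = 32.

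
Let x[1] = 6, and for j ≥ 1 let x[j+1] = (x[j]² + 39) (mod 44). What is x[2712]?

x[1] = 6; x[2] = 31; x[3] = 32; x[4] = 7; x[5] = 0; x[6] = 39; x[7] = 20; x[8] = 43; x[9] = 40; x[10] = 11; x[11] = 28; x[12] = 31.
Since x[12] = x[2] = 31, the sequence is eventually periodic: after a pre-period of length 1 it cycles with period 10.
For j ≥ 2, x[j] depends only on (j - 2) mod 10. (2712 - 2) mod 10 = 0, so x[2712] = x[2] = 31.

31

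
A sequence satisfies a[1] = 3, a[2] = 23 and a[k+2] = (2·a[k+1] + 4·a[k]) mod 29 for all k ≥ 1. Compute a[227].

0

a[1] = 3,  a[2] = 23,  a[3] = 0,  a[4] = 5,  a[5] = 10,  a[6] = 11,  a[7] = 4,  a[8] = 23,  a[9] = 4,  a[10] = 13,  a[11] = 13,  a[12] = 20,  a[13] = 5,  a[14] = 3,  a[15] = 26,  a[16] = 6,  a[17] = 0,  a[18] = 24,  a[19] = 19,  a[20] = 18,  a[21] = 25,  a[22] = 6,  a[23] = 25,  a[24] = 16,  a[25] = 16,  a[26] = 9,  a[27] = 24,  a[28] = 26,  a[29] = 3,  a[30] = 23.
Since (a[29], a[30]) = (a[1], a[2]) = (3, 23) (two consecutive terms determine the rest), the sequence is periodic with period 28.
So a[227] = a[1 + ((227-1) mod 28)] = a[3] = 0.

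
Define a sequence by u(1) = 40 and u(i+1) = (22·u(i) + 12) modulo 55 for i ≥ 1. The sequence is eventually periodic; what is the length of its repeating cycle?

4

Computing terms: u(1) = 40, u(2) = 12, u(3) = 1, u(4) = 34, u(5) = 45, u(6) = 12.
Since u(6) = u(2) = 12, the sequence is eventually periodic: after a pre-period of length 1 it cycles with period 4.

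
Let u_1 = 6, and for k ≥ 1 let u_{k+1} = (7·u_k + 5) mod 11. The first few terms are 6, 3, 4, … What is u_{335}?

u_1 = 6; u_2 = 3; u_3 = 4; u_4 = 0; u_5 = 5; u_6 = 7; u_7 = 10; u_8 = 9; u_9 = 2; u_{10} = 8; u_{11} = 6.
The sequence repeats with period 10.
(335 - 1) mod 10 = 4, so u_{335} = u_5 = 5.

5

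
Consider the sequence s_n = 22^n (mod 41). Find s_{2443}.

29

s_1 = 22,  s_2 = 33,  s_3 = 29,  s_4 = 23,  s_5 = 14,  s_6 = 21,  s_7 = 11,  s_8 = 37,  s_9 = 35,  s_{10} = 32,  s_{11} = 7,  s_{12} = 31,  s_{13} = 26,  s_{14} = 39,  s_{15} = 38,  s_{16} = 16,  s_{17} = 24,  s_{18} = 36,  s_{19} = 13,  s_{20} = 40,  s_{21} = 19,  s_{22} = 8,  s_{23} = 12,  s_{24} = 18,  s_{25} = 27,  s_{26} = 20,  s_{27} = 30,  s_{28} = 4,  s_{29} = 6,  s_{30} = 9,  s_{31} = 34,  s_{32} = 10,  s_{33} = 15,  s_{34} = 2,  s_{35} = 3,  s_{36} = 25,  s_{37} = 17,  s_{38} = 5,  s_{39} = 28,  s_{40} = 1,  s_{41} = 22.
Since s_{41} = s_1 = 22, the sequence is periodic with period 40.
(2443 - 1) mod 40 = 2, so s_{2443} = s_3 = 29.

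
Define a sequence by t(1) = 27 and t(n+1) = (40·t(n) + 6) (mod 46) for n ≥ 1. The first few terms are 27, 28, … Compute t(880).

8

Listing terms: t(1) = 27; t(2) = 28; t(3) = 22; t(4) = 12; t(5) = 26; t(6) = 34; t(7) = 32; t(8) = 44; t(9) = 18; t(10) = 36; t(11) = 20; t(12) = 24; t(13) = 0; t(14) = 6; t(15) = 16; t(16) = 2; t(17) = 40; t(18) = 42; t(19) = 30; t(20) = 10; t(21) = 38; t(22) = 8; t(23) = 4; t(24) = 28.
Since t(24) = t(2) = 28, the sequence is eventually periodic: after a pre-period of length 1 it cycles with period 22.
For n ≥ 2, t(n) depends only on (n - 2) mod 22. (880 - 2) mod 22 = 20, so t(880) = t(22) = 8.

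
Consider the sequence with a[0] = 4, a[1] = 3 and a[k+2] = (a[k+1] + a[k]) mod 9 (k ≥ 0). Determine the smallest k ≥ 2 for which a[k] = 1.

3

Computing terms: a[0] = 4; a[1] = 3; a[2] = 7; a[3] = 1; a[4] = 8; a[5] = 0; a[6] = 8; a[7] = 8; a[8] = 7; a[9] = 6; a[10] = 4; a[11] = 1; a[12] = 5; a[13] = 6; a[14] = 2; a[15] = 8; a[16] = 1; a[17] = 0; a[18] = 1; a[19] = 1; a[20] = 2; a[21] = 3; a[22] = 5; a[23] = 8; a[24] = 4; a[25] = 3.
Since (a[24], a[25]) = (a[0], a[1]) = (4, 3) (two consecutive terms determine the rest), the sequence is periodic with period 24.
The value 1 first appears (with k ≥ 2) at a[3].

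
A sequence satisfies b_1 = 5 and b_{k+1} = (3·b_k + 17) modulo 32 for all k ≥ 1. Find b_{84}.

4

b_1 = 5, b_2 = 0, b_3 = 17, b_4 = 4, b_5 = 29, b_6 = 8, b_7 = 9, b_8 = 12, b_9 = 21, b_{10} = 16, b_{11} = 1, b_{12} = 20, b_{13} = 13, b_{14} = 24, b_{15} = 25, b_{16} = 28, b_{17} = 5.
The sequence repeats with period 16.
So b_{84} = b_{1 + ((84-1) mod 16)} = b_4 = 4.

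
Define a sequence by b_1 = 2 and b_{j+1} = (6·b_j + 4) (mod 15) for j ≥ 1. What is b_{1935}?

13

b_1 = 2; b_2 = 1; b_3 = 10; b_4 = 4; b_5 = 13; b_6 = 7; b_7 = 1.
Since b_7 = b_2 = 1, the sequence is eventually periodic: after a pre-period of length 1 it cycles with period 5.
For j ≥ 2, b_j depends only on (j - 2) mod 5. (1935 - 2) mod 5 = 3, so b_{1935} = b_5 = 13.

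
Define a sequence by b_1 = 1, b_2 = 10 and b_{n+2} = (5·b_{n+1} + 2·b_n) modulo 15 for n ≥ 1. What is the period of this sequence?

8

Listing terms: b_1 = 1, b_2 = 10, b_3 = 7, b_4 = 10, b_5 = 4, b_6 = 10, b_7 = 13, b_8 = 10, b_9 = 1, b_{10} = 10.
The sequence repeats with period 8.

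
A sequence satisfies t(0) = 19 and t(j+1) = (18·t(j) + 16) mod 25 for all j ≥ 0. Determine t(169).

Computing terms: t(0) = 19; t(1) = 8; t(2) = 10; t(3) = 21; t(4) = 19.
Since t(4) = t(0) = 19, the sequence is periodic with period 4.
So t(169) = t(0 + ((169-0) mod 4)) = t(1) = 8.

8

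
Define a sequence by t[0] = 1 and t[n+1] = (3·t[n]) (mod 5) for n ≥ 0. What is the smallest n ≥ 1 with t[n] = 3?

Computing terms: t[0] = 1,  t[1] = 3,  t[2] = 4,  t[3] = 2,  t[4] = 1.
The sequence repeats with period 4.
The value 3 first appears (with n ≥ 1) at t[1].

1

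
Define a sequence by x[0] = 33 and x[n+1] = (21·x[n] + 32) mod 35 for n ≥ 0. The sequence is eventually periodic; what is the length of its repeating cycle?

5

We have x[0] = 33, x[1] = 25, x[2] = 32, x[3] = 4, x[4] = 11, x[5] = 18, x[6] = 25.
Since x[6] = x[1] = 25, the sequence is eventually periodic: after a pre-period of length 1 it cycles with period 5.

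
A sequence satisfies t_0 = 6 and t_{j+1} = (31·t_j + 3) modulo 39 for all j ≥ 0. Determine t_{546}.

We have t_0 = 6, t_1 = 33, t_2 = 12, t_3 = 24, t_4 = 6.
Since t_4 = t_0 = 6, the sequence is periodic with period 4.
(546 - 0) mod 4 = 2, so t_{546} = t_2 = 12.

12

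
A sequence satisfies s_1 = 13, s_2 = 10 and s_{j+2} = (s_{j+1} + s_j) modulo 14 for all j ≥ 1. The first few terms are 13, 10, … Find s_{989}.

s_1 = 13; s_2 = 10; s_3 = 9; s_4 = 5; s_5 = 0; s_6 = 5; s_7 = 5; s_8 = 10; s_9 = 1; s_{10} = 11; s_{11} = 12; s_{12} = 9; s_{13} = 7; s_{14} = 2; s_{15} = 9; s_{16} = 11; s_{17} = 6; s_{18} = 3; s_{19} = 9; s_{20} = 12; s_{21} = 7; s_{22} = 5; s_{23} = 12; s_{24} = 3; s_{25} = 1; s_{26} = 4; s_{27} = 5; s_{28} = 9; s_{29} = 0; s_{30} = 9; s_{31} = 9; s_{32} = 4; s_{33} = 13; s_{34} = 3; s_{35} = 2; s_{36} = 5; s_{37} = 7; s_{38} = 12; s_{39} = 5; s_{40} = 3; s_{41} = 8; s_{42} = 11; s_{43} = 5; s_{44} = 2; s_{45} = 7; s_{46} = 9; s_{47} = 2; s_{48} = 11; s_{49} = 13; s_{50} = 10.
Since (s_{49}, s_{50}) = (s_1, s_2) = (13, 10) (two consecutive terms determine the rest), the sequence is periodic with period 48.
(989 - 1) mod 48 = 28, so s_{989} = s_{29} = 0.

0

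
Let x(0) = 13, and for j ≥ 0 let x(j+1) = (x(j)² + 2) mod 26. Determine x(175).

We have x(0) = 13, x(1) = 15, x(2) = 19, x(3) = 25, x(4) = 3, x(5) = 11, x(6) = 19.
Since x(6) = x(2) = 19, the sequence is eventually periodic: after a pre-period of length 2 it cycles with period 4.
For j ≥ 2, x(j) depends only on (j - 2) mod 4. (175 - 2) mod 4 = 1, so x(175) = x(3) = 25.

25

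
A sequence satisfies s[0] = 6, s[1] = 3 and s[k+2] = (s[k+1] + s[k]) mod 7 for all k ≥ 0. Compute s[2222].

s[0] = 6, s[1] = 3, s[2] = 2, s[3] = 5, s[4] = 0, s[5] = 5, s[6] = 5, s[7] = 3, s[8] = 1, s[9] = 4, s[10] = 5, s[11] = 2, s[12] = 0, s[13] = 2, s[14] = 2, s[15] = 4, s[16] = 6, s[17] = 3.
The sequence repeats with period 16.
So s[2222] = s[0 + ((2222-0) mod 16)] = s[14] = 2.

2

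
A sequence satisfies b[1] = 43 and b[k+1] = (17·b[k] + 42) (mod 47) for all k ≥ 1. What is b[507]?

43

We have b[1] = 43,  b[2] = 21,  b[3] = 23,  b[4] = 10,  b[5] = 24,  b[6] = 27,  b[7] = 31,  b[8] = 5,  b[9] = 33,  b[10] = 39,  b[11] = 0,  b[12] = 42,  b[13] = 4,  b[14] = 16,  b[15] = 32,  b[16] = 22,  b[17] = 40,  b[18] = 17,  b[19] = 2,  b[20] = 29,  b[21] = 18,  b[22] = 19,  b[23] = 36,  b[24] = 43.
The sequence repeats with period 23.
So b[507] = b[1 + ((507-1) mod 23)] = b[1] = 43.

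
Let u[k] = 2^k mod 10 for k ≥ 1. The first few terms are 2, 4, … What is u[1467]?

8

u[1] = 2,  u[2] = 4,  u[3] = 8,  u[4] = 6,  u[5] = 2.
The sequence repeats with period 4.
So u[1467] = u[1 + ((1467-1) mod 4)] = u[3] = 8.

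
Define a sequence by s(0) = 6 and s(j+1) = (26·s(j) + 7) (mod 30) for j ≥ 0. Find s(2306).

Computing terms: s(0) = 6, s(1) = 13, s(2) = 15, s(3) = 7, s(4) = 9, s(5) = 1, s(6) = 3, s(7) = 25, s(8) = 27, s(9) = 19, s(10) = 21, s(11) = 13.
Since s(11) = s(1) = 13, the sequence is eventually periodic: after a pre-period of length 1 it cycles with period 10.
For j ≥ 1, s(j) depends only on (j - 1) mod 10. (2306 - 1) mod 10 = 5, so s(2306) = s(6) = 3.

3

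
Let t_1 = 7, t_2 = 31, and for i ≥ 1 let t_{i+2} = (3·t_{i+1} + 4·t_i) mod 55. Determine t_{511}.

7

t_1 = 7, t_2 = 31, t_3 = 11, t_4 = 47, t_5 = 20, t_6 = 28, t_7 = 54, t_8 = 54, t_9 = 48, t_{10} = 30, t_{11} = 7, t_{12} = 31.
The sequence repeats with period 10.
So t_{511} = t_{1 + ((511-1) mod 10)} = t_1 = 7.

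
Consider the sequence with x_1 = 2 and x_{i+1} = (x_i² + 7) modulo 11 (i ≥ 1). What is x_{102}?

5

We have x_1 = 2, x_2 = 0, x_3 = 7, x_4 = 1, x_5 = 8, x_6 = 5, x_7 = 10, x_8 = 8.
Since x_8 = x_5 = 8, the sequence is eventually periodic: after a pre-period of length 4 it cycles with period 3.
For i ≥ 5, x_i depends only on (i - 5) mod 3. (102 - 5) mod 3 = 1, so x_{102} = x_6 = 5.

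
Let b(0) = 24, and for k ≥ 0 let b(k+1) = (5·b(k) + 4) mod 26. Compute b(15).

4

Computing terms: b(0) = 24, b(1) = 20, b(2) = 0, b(3) = 4, b(4) = 24.
The sequence repeats with period 4.
(15 - 0) mod 4 = 3, so b(15) = b(3) = 4.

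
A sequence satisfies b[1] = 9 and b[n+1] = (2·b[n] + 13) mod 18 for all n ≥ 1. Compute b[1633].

9

Computing terms: b[1] = 9, b[2] = 13, b[3] = 3, b[4] = 1, b[5] = 15, b[6] = 7, b[7] = 9.
The sequence repeats with period 6.
(1633 - 1) mod 6 = 0, so b[1633] = b[1] = 9.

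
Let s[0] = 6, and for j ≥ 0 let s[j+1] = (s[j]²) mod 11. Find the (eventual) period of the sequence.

s[0] = 6,  s[1] = 3,  s[2] = 9,  s[3] = 4,  s[4] = 5,  s[5] = 3.
Since s[5] = s[1] = 3, the sequence is eventually periodic: after a pre-period of length 1 it cycles with period 4.

4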